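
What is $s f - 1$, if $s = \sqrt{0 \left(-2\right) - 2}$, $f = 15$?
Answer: $-1 + 15 i \sqrt{2} \approx -1.0 + 21.213 i$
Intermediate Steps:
$s = i \sqrt{2}$ ($s = \sqrt{0 - 2} = \sqrt{-2} = i \sqrt{2} \approx 1.4142 i$)
$s f - 1 = i \sqrt{2} \cdot 15 - 1 = 15 i \sqrt{2} - 1 = -1 + 15 i \sqrt{2}$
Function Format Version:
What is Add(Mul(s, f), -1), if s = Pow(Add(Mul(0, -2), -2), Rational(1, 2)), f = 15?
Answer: Add(-1, Mul(15, I, Pow(2, Rational(1, 2)))) ≈ Add(-1.0000, Mul(21.213, I))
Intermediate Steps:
s = Mul(I, Pow(2, Rational(1, 2))) (s = Pow(Add(0, -2), Rational(1, 2)) = Pow(-2, Rational(1, 2)) = Mul(I, Pow(2, Rational(1, 2))) ≈ Mul(1.4142, I))
Add(Mul(s, f), -1) = Add(Mul(Mul(I, Pow(2, Rational(1, 2))), 15), -1) = Add(Mul(15, I, Pow(2, Rational(1, 2))), -1) = Add(-1, Mul(15, I, Pow(2, Rational(1, 2))))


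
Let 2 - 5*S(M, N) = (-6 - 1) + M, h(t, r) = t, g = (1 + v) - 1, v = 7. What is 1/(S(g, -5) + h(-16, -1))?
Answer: -5/78 ≈ -0.064103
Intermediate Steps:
g = 7 (g = (1 + 7) - 1 = 8 - 1 = 7)
S(M, N) = 9/5 - M/5 (S(M, N) = ⅖ - ((-6 - 1) + M)/5 = ⅖ - (-7 + M)/5 = ⅖ + (7/5 - M/5) = 9/5 - M/5)
1/(S(g, -5) + h(-16, -1)) = 1/((9/5 - ⅕*7) - 16) = 1/((9/5 - 7/5) - 16) = 1/(⅖ - 16) = 1/(-78/5) = -5/78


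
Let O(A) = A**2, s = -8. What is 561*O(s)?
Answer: 35904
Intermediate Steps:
561*O(s) = 561*(-8)**2 = 561*64 = 35904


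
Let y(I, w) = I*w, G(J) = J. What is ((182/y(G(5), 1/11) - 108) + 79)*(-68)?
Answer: -126276/5 ≈ -25255.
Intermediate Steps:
((182/y(G(5), 1/11) - 108) + 79)*(-68) = ((182/((5/11)) - 108) + 79)*(-68) = ((182/((5*(1/11))) - 108) + 79)*(-68) = ((182/(5/11) - 108) + 79)*(-68) = ((182*(11/5) - 108) + 79)*(-68) = ((2002/5 - 108) + 79)*(-68) = (1462/5 + 79)*(-68) = (1857/5)*(-68) = -126276/5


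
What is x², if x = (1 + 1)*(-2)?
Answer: 16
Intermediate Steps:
x = -4 (x = 2*(-2) = -4)
x² = (-4)² = 16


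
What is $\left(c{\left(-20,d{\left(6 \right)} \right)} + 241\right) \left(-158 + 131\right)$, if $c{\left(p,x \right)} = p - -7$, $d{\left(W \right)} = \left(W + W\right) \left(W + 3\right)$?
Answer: $-6156$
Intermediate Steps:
$d{\left(W \right)} = 2 W \left(3 + W\right)$
$c{\left(p,x \right)} = 7 + p$ ($c{\left(p,x \right)} = p + 7 = 7 + p$)
$\left(c{\left(-20,d{\left(6 \right)} \right)} + 241\right) \left(-158 + 131\right) = \left(\left(7 - 20\right) + 241\right) \left(-158 + 131\right) = \left(-13 + 241\right) \left(-27\right) = 228 \left(-27\right) = -6156$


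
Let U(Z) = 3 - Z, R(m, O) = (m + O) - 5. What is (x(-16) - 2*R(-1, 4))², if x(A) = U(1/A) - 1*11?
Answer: 3969/256 ≈ 15.504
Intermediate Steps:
R(m, O) = -5 + O + m (R(m, O) = (O + m) - 5 = -5 + O + m)
x(A) = -8 - 1/A (x(A) = (3 - 1/A) - 1*11 = (3 - 1/A) - 11 = -8 - 1/A)
(x(-16) - 2*R(-1, 4))² = ((-8 - 1/(-16)) - 2*(-5 + 4 - 1))² = ((-8 - 1*(-1/16)) - 2*(-2))² = ((-8 + 1/16) + 4)² = (-127/16 + 4)² = (-63/16)² = 3969/256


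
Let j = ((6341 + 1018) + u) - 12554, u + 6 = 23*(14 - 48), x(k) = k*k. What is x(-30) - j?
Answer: 6883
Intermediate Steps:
x(k) = k²
u = -788 (u = -6 + 23*(14 - 48) = -6 + 23*(-34) = -6 - 782 = -788)
j = -5983 (j = ((6341 + 1018) - 788) - 12554 = (7359 - 788) - 12554 = 6571 - 12554 = -5983)
x(-30) - j = (-30)² - 1*(-5983) = 900 + 5983 = 6883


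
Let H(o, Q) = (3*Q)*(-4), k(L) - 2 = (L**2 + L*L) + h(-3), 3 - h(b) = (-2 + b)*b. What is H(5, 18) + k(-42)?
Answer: 3302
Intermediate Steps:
h(b) = 3 - b*(-2 + b) (h(b) = 3 - (-2 + b)*b = 3 - b*(-2 + b))
k(L) = -10 + 2*L**2 (k(L) = 2 + ((L**2 + L*L) + (3 - 1*(-3)**2 + 2*(-3))) = 2 + ((L**2 + L**2) + (3 - 1*9 - 6)) = 2 + (2*L**2 + (3 - 9 - 6)) = 2 + (2*L**2 - 12) = 2 + (-12 + 2*L**2) = -10 + 2*L**2)
H(o, Q) = -12*Q
H(5, 18) + k(-42) = -12*18 + (-10 + 2*(-42)**2) = -216 + (-10 + 2*1764) = -216 + (-10 + 3528) = -216 + 3518 = 3302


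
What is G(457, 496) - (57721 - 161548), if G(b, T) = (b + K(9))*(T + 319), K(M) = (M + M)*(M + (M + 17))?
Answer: 989732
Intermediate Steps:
K(M) = 2*M*(17 + 2*M) (K(M) = (2*M)*(M + (17 + M)) = (2*M)*(17 + 2*M) = 2*M*(17 + 2*M))
G(b, T) = (319 + T)*(630 + b) (G(b, T) = (b + 2*9*(17 + 2*9))*(T + 319) = (b + 2*9*(17 + 18))*(319 + T) = (b + 2*9*35)*(319 + T) = (b + 630)*(319 + T) = (630 + b)*(319 + T) = (319 + T)*(630 + b))
G(457, 496) - (57721 - 161548) = (200970 + 319*457 + 630*496 + 496*457) - (57721 - 161548) = (200970 + 145783 + 312480 + 226672) - 1*(-103827) = 885905 + 103827 = 989732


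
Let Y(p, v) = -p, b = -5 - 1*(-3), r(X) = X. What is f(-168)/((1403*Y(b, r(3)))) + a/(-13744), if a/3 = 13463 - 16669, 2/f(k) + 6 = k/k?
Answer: 33728263/48207080 ≈ 0.69965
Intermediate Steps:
b = -2 (b = -5 + 3 = -2)
f(k) = -⅖ (f(k) = 2/(-6 + k/k) = 2/(-6 + 1) = 2/(-5) = 2*(-⅕) = -⅖)
a = -9618 (a = 3*(13463 - 16669) = 3*(-3206) = -9618)
f(-168)/((1403*Y(b, r(3)))) + a/(-13744) = -2/(5*(1403*(-1*(-2)))) - 9618/(-13744) = -2/(5*(1403*2)) - 9618*(-1/13744) = -⅖/2806 + 4809/6872 = -⅖*1/2806 + 4809/6872 = -1/7015 + 4809/6872 = 33728263/48207080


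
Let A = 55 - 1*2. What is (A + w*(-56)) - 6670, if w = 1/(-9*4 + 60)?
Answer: -19858/3 ≈ -6619.3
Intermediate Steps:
A = 53 (A = 55 - 2 = 53)
w = 1/24 (w = 1/(-36 + 60) = 1/24 ≈ 0.041667)
(A + w*(-56)) - 6670 = (53 + (1/24)*(-56)) - 6670 = (53 - 7/3) - 6670 = 152/3 - 6670 = -19858/3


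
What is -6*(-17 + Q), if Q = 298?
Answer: -1686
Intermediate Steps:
-6*(-17 + Q) = -6*(-17 + 298) = -6*281 = -1686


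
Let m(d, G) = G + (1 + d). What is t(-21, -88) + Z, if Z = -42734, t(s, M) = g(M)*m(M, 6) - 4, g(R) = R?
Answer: -35610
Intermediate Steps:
m(d, G) = 1 + G + d
t(s, M) = -4 + M*(7 + M) (t(s, M) = M*(1 + 6 + M) - 4 = M*(7 + M) - 4 = -4 + M*(7 + M))
t(-21, -88) + Z = (-4 - 88*(7 - 88)) - 42734 = (-4 - 88*(-81)) - 42734 = (-4 + 7128) - 42734 = 7124 - 42734 = -35610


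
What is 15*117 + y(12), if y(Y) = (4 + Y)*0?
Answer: 1755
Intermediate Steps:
y(Y) = 0
15*117 + y(12) = 15*117 + 0 = 1755 + 0 = 1755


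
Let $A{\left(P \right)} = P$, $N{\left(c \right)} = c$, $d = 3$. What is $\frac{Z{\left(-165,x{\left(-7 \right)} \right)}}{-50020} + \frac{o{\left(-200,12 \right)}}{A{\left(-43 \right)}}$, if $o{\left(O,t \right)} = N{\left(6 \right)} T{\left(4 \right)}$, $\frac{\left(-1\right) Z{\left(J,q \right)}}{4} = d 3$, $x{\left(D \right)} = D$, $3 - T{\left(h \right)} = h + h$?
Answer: $\frac{375537}{537715} \approx 0.69839$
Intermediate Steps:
$T{\left(h \right)} = 3 - 2 h$ ($T{\left(h \right)} = 3 - \left(h + h\right) = 3 - 2 h$)
$Z{\left(J,q \right)} = -36$ ($Z{\left(J,q \right)} = - 4 \cdot 3 \cdot 3 = \left(-4\right) 9 = -36$)
$o{\left(O,t \right)} = -30$ ($o{\left(O,t \right)} = 6 \left(3 - 8\right) = 6 \left(-5\right) = -30$)
$\frac{Z{\left(-165,x{\left(-7 \right)} \right)}}{-50020} + \frac{o{\left(-200,12 \right)}}{A{\left(-43 \right)}} = - \frac{36}{-50020} - \frac{30}{-43} = \left(-36\right) \left(- \frac{1}{50020}\right) - - \frac{30}{43} = \frac{9}{12505} + \frac{30}{43} = \frac{375537}{537715}$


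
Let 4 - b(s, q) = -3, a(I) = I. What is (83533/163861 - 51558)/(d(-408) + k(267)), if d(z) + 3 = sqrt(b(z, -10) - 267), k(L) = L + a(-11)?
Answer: -2137410261965/10531182609 + 16896523810*I*sqrt(65)/10531182609 ≈ -202.96 + 12.935*I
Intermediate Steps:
b(s, q) = 7 (b(s, q) = 4 - 1*(-3) = 4 + 3 = 7)
k(L) = -11 + L (k(L) = L - 11 = -11 + L)
d(z) = -3 + 2*I*sqrt(65) (d(z) = -3 + sqrt(7 - 267) = -3 + sqrt(-260) = -3 + 2*I*sqrt(65))
(83533/163861 - 51558)/(d(-408) + k(267)) = (83533/163861 - 51558)/((-3 + 2*I*sqrt(65)) + (-11 + 267)) = (83533*(1/163861) - 51558)/((-3 + 2*I*sqrt(65)) + 256) = (83533/163861 - 51558)/(253 + 2*I*sqrt(65)) = -8448261905/(163861*(253 + 2*I*sqrt(65)))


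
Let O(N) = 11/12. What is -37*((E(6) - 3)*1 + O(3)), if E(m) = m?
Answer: -1739/12 ≈ -144.92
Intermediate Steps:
O(N) = 11/12 (O(N) = 11*(1/12) = 11/12)
-37*((E(6) - 3)*1 + O(3)) = -37*((6 - 3)*1 + 11/12) = -37*(3*1 + 11/12) = -37*(3 + 11/12) = -37*47/12 = -1739/12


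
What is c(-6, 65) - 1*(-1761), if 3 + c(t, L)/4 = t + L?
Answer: 1985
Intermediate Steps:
c(t, L) = -12 + 4*L + 4*t (c(t, L) = -12 + 4*(t + L) = -12 + 4*(L + t) = -12 + (4*L + 4*t) = -12 + 4*L + 4*t)
c(-6, 65) - 1*(-1761) = (-12 + 4*65 + 4*(-6)) - 1*(-1761) = (-12 + 260 - 24) + 1761 = 224 + 1761 = 1985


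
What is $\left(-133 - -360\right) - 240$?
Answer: $-13$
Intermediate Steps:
$\left(-133 - -360\right) - 240 = \left(-133 + 360\right) - 240 = 227 - 240 = -13$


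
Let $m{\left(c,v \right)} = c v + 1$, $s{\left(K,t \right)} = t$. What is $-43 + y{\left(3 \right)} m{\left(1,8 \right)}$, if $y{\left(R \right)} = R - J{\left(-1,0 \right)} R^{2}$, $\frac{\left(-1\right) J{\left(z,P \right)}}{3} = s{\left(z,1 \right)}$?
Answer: $227$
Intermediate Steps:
$J{\left(z,P \right)} = -3$ ($J{\left(z,P \right)} = \left(-3\right) 1 = -3$)
$y{\left(R \right)} = R + 3 R^{2}$ ($y{\left(R \right)} = R - - 3 R^{2} = R + 3 R^{2}$)
$m{\left(c,v \right)} = 1 + c v$
$-43 + y{\left(3 \right)} m{\left(1,8 \right)} = -43 + 3 \left(1 + 3 \cdot 3\right) \left(1 + 1 \cdot 8\right) = -43 + 3 \left(1 + 9\right) \left(1 + 8\right) = -43 + 3 \cdot 10 \cdot 9 = -43 + 30 \cdot 9 = -43 + 270 = 227$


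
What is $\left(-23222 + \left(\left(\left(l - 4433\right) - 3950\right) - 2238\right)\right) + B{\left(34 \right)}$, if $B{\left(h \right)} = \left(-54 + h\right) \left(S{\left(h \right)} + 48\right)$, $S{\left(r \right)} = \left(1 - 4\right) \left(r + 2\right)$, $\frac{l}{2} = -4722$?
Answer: $-42087$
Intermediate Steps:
$l = -9444$ ($l = 2 \left(-4722\right) = -9444$)
$S{\left(r \right)} = -6 - 3 r$ ($S{\left(r \right)} = - 3 \left(2 + r\right) = -6 - 3 r$)
$B{\left(h \right)} = \left(-54 + h\right) \left(42 - 3 h\right)$ ($B{\left(h \right)} = \left(-54 + h\right) \left(\left(-6 - 3 h\right) + 48\right) = \left(-54 + h\right) \left(42 - 3 h\right)$)
$\left(-23222 + \left(\left(\left(l - 4433\right) - 3950\right) - 2238\right)\right) + B{\left(34 \right)} = \left(-23222 - 20065\right) - \left(-4668 + 3468\right) = \left(-23222 - 20065\right) - -1200 = \left(-23222 - 20065\right) + 1200 = -43287 + 1200 = -42087$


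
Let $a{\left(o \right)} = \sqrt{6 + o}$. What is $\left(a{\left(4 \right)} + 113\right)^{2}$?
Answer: $\left(113 + \sqrt{10}\right)^{2} \approx 13494.0$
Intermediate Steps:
$\left(a{\left(4 \right)} + 113\right)^{2} = \left(\sqrt{6 + 4} + 113\right)^{2} = \left(\sqrt{10} + 113\right)^{2} = \left(113 + \sqrt{10}\right)^{2}$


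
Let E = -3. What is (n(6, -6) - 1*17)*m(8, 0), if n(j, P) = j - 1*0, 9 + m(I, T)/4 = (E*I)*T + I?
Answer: 44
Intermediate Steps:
m(I, T) = -36 + 4*I - 12*I*T (m(I, T) = -36 + 4*((-3*I)*T + I) = -36 + 4*(-3*I*T + I) = -36 + 4*(I - 3*I*T) = -36 + (4*I - 12*I*T) = -36 + 4*I - 12*I*T)
n(j, P) = j (n(j, P) = j + 0 = j)
(n(6, -6) - 1*17)*m(8, 0) = (6 - 1*17)*(-36 + 4*8 - 12*8*0) = (6 - 17)*(-36 + 32 + 0) = -11*(-4) = 44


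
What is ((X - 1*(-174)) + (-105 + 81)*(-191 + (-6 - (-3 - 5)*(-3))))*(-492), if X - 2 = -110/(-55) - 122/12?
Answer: -2692142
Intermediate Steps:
X = -37/6 (X = 2 + (-110/(-55) - 122/12) = 2 + (-110*(-1/55) - 122*1/12) = 2 + (2 - 61/6) = 2 - 49/6 = -37/6 ≈ -6.1667)
((X - 1*(-174)) + (-105 + 81)*(-191 + (-6 - (-3 - 5)*(-3))))*(-492) = ((-37/6 - 1*(-174)) + (-105 + 81)*(-191 + (-6 - (-3 - 5)*(-3))))*(-492) = ((-37/6 + 174) - 24*(-191 + (-6 - (-8)*(-3))))*(-492) = (1007/6 - 24*(-191 + (-6 - 1*24)))*(-492) = (1007/6 - 24*(-191 + (-6 - 24)))*(-492) = (1007/6 - 24*(-191 - 30))*(-492) = (1007/6 - 24*(-221))*(-492) = (1007/6 + 5304)*(-492) = (32831/6)*(-492) = -2692142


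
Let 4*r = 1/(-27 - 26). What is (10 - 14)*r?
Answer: 1/53 ≈ 0.018868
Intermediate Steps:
r = -1/212 (r = 1/(4*(-27 - 26)) = (¼)/(-53) = (¼)*(-1/53) = -1/212 ≈ -0.0047170)
(10 - 14)*r = (10 - 14)*(-1/212) = -4*(-1/212) = 1/53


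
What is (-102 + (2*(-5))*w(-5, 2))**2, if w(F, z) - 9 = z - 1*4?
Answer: 29584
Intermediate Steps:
w(F, z) = 5 + z (w(F, z) = 9 + (z - 1*4) = 9 + (z - 4) = 9 + (-4 + z) = 5 + z)
(-102 + (2*(-5))*w(-5, 2))**2 = (-102 + (2*(-5))*(5 + 2))**2 = (-102 - 10*7)**2 = (-102 - 70)**2 = (-172)**2 = 29584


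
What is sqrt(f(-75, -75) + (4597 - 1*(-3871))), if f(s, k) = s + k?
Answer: sqrt(8318) ≈ 91.203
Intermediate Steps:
f(s, k) = k + s
sqrt(f(-75, -75) + (4597 - 1*(-3871))) = sqrt((-75 - 75) + (4597 - 1*(-3871))) = sqrt(-150 + (4597 + 3871)) = sqrt(-150 + 8468) = sqrt(8318)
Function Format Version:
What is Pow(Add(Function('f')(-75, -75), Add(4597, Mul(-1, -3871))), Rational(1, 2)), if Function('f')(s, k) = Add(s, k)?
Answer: Pow(8318, Rational(1, 2)) ≈ 91.203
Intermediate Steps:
Function('f')(s, k) = Add(k, s)
Pow(Add(Function('f')(-75, -75), Add(4597, Mul(-1, -3871))), Rational(1, 2)) = Pow(Add(Add(-75, -75), Add(4597, Mul(-1, -3871))), Rational(1, 2)) = Pow(Add(-150, Add(4597, 3871)), Rational(1, 2)) = Pow(Add(-150, 8468), Rational(1, 2)) = Pow(8318, Rational(1, 2))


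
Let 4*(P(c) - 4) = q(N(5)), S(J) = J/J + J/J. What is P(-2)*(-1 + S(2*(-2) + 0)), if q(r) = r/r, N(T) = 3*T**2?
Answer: 17/4 ≈ 4.2500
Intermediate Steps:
S(J) = 2 (S(J) = 1 + 1 = 2)
q(r) = 1
P(c) = 17/4 (P(c) = 4 + (1/4)*1 = 4 + 1/4 = 17/4)
P(-2)*(-1 + S(2*(-2) + 0)) = 17*(-1 + 2)/4 = (17/4)*1 = 17/4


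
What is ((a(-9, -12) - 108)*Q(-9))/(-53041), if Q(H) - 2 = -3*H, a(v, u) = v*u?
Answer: 0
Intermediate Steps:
a(v, u) = u*v
Q(H) = 2 - 3*H
((a(-9, -12) - 108)*Q(-9))/(-53041) = ((-12*(-9) - 108)*(2 - 3*(-9)))/(-53041) = ((108 - 108)*(2 + 27))*(-1/53041) = (0*29)*(-1/53041) = 0*(-1/53041) = 0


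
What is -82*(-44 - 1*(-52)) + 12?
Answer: -644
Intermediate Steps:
-82*(-44 - 1*(-52)) + 12 = -82*(-44 + 52) + 12 = -82*8 + 12 = -656 + 12 = -644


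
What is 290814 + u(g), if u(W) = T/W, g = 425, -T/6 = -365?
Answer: 24719628/85 ≈ 2.9082e+5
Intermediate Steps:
T = 2190 (T = -6*(-365) = 2190)
u(W) = 2190/W
290814 + u(g) = 290814 + 2190/425 = 290814 + 2190*(1/425) = 290814 + 438/85 = 24719628/85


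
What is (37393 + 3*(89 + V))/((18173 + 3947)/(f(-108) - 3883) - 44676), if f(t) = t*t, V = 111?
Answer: -295623533/347601836 ≈ -0.85047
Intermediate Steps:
f(t) = t**2
(37393 + 3*(89 + V))/((18173 + 3947)/(f(-108) - 3883) - 44676) = (37393 + 3*(89 + 111))/((18173 + 3947)/((-108)**2 - 3883) - 44676) = (37393 + 3*200)/(22120/(11664 - 3883) - 44676) = (37393 + 600)/(22120/7781 - 44676) = 37993/(22120*(1/7781) - 44676) = 37993/(22120/7781 - 44676) = 37993/(-347601836/7781) = 37993*(-7781/347601836) = -295623533/347601836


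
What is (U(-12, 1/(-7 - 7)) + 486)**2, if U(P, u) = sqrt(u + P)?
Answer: 3306575/14 + 6318*I*sqrt(14)/7 ≈ 2.3618e+5 + 3377.1*I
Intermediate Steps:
U(P, u) = sqrt(P + u)
(U(-12, 1/(-7 - 7)) + 486)**2 = (sqrt(-12 + 1/(-7 - 7)) + 486)**2 = (sqrt(-12 + 1/(-14)) + 486)**2 = (sqrt(-12 - 1/14) + 486)**2 = (sqrt(-169/14) + 486)**2 = (13*I*sqrt(14)/14 + 486)**2 = (486 + 13*I*sqrt(14)/14)**2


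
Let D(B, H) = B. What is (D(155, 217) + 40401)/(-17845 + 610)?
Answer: -40556/17235 ≈ -2.3531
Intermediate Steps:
(D(155, 217) + 40401)/(-17845 + 610) = (155 + 40401)/(-17845 + 610) = 40556/(-17235) = 40556*(-1/17235) = -40556/17235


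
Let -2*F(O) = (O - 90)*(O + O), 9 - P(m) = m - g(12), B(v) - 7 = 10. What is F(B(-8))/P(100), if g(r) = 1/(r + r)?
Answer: -29784/2183 ≈ -13.644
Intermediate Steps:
B(v) = 17 (B(v) = 7 + 10 = 17)
g(r) = 1/(2*r)
P(m) = 217/24 - m (P(m) = 9 - (m - 1/(2*12)) = 9 - (m - 1*1/24) = 9 - (m - 1/24) = 9 - (-1/24 + m) = 9 + (1/24 - m) = 217/24 - m)
F(O) = -O*(-90 + O) (F(O) = -(O - 90)*(O + O)/2 = -(-90 + O)*2*O/2 = -O*(-90 + O))
F(B(-8))/P(100) = (17*(90 - 1*17))/(217/24 - 1*100) = (17*(90 - 17))/(217/24 - 100) = (17*73)/(-2183/24) = 1241*(-24/2183) = -29784/2183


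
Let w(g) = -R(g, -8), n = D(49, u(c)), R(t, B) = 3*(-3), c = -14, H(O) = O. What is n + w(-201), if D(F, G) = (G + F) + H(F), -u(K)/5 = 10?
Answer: 57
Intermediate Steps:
u(K) = -50 (u(K) = -5*10 = -50)
R(t, B) = -9
D(F, G) = G + 2*F (D(F, G) = (G + F) + F = (F + G) + F = G + 2*F)
n = 48 (n = -50 + 2*49 = -50 + 98 = 48)
w(g) = 9 (w(g) = -1*(-9) = 9)
n + w(-201) = 48 + 9 = 57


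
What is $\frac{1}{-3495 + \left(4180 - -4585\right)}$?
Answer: $\frac{1}{5270} \approx 0.00018975$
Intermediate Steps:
$\frac{1}{-3495 + \left(4180 - -4585\right)} = \frac{1}{-3495 + \left(4180 + 4585\right)} = \frac{1}{-3495 + 8765} = \frac{1}{5270}$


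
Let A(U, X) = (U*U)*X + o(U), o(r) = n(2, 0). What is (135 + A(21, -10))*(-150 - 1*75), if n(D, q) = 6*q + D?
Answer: 961425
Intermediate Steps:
n(D, q) = D + 6*q
o(r) = 2 (o(r) = 2 + 6*0 = 2 + 0 = 2)
A(U, X) = 2 + X*U² (A(U, X) = (U*U)*X + 2 = U²*X + 2 = X*U² + 2 = 2 + X*U²)
(135 + A(21, -10))*(-150 - 1*75) = (135 + (2 - 10*21²))*(-150 - 1*75) = (135 + (2 - 10*441))*(-150 - 75) = (135 + (2 - 4410))*(-225) = (135 - 4408)*(-225) = -4273*(-225) = 961425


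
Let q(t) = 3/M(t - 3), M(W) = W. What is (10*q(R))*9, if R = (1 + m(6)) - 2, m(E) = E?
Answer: 135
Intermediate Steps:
R = 5 (R = (1 + 6) - 2 = 7 - 2 = 5)
q(t) = 3/(-3 + t) (q(t) = 3/(t - 3) = 3/(-3 + t))
(10*q(R))*9 = (10*(3/(-3 + 5)))*9 = (10*(3/2))*9 = 15*9 = 135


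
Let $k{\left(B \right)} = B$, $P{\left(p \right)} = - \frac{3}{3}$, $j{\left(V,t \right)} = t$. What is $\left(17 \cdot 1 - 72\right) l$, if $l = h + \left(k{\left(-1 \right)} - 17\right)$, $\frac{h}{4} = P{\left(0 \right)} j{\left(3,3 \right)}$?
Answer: $1650$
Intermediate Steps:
$P{\left(p \right)} = -1$ ($P{\left(p \right)} = \left(-3\right) \frac{1}{3} = -1$)
$h = -12$ ($h = 4 \left(\left(-1\right) 3\right) = 4 \left(-3\right) = -12$)
$l = -30$ ($l = -12 - 18 = -30$)
$\left(17 \cdot 1 - 72\right) l = \left(17 \cdot 1 - 72\right) \left(-30\right) = \left(17 - 72\right) \left(-30\right) = \left(-55\right) \left(-30\right) = 1650$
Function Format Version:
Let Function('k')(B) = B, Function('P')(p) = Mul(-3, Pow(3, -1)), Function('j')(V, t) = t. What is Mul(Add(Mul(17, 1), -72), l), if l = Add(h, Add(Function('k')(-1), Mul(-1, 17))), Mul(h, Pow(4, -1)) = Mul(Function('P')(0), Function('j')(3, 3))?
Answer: 1650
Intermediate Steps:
Function('P')(p) = -1 (Function('P')(p) = Mul(-3, Rational(1, 3)) = -1)
h = -12 (h = Mul(4, Mul(-1, 3)) = Mul(4, -3) = -12)
l = -30 (l = Add(-12, Add(-1, Mul(-1, 17))) = Add(-12, Add(-1, -17)) = Add(-12, -18) = -30)
Mul(Add(Mul(17, 1), -72), l) = Mul(Add(Mul(17, 1), -72), -30) = Mul(Add(17, -72), -30) = Mul(-55, -30) = 1650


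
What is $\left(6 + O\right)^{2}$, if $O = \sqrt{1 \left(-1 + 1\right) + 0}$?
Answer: $36$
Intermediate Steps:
$O = 0$ ($O = \sqrt{1 \cdot 0 + 0} = \sqrt{0 + 0} = \sqrt{0} = 0$)
$\left(6 + O\right)^{2} = \left(6 + 0\right)^{2} = 6^{2} = 36$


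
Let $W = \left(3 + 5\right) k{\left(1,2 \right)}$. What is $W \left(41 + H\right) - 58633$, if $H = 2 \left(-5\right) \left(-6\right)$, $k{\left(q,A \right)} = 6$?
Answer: $-53785$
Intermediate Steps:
$W = 48$ ($W = \left(3 + 5\right) 6 = 8 \cdot 6 = 48$)
$H = 60$ ($H = \left(-10\right) \left(-6\right) = 60$)
$W \left(41 + H\right) - 58633 = 48 \left(41 + 60\right) - 58633 = 48 \cdot 101 - 58633 = 4848 - 58633 = -53785$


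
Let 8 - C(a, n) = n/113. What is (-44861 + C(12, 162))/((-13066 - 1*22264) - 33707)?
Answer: 5068551/7801181 ≈ 0.64972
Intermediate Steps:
C(a, n) = 8 - n/113
(-44861 + C(12, 162))/((-13066 - 1*22264) - 33707) = (-44861 + (8 - 1/113*162))/((-13066 - 1*22264) - 33707) = (-44861 + (8 - 162/113))/((-13066 - 22264) - 33707) = (-44861 + 742/113)/(-35330 - 33707) = -5068551/113/(-69037) = -5068551/113*(-1/69037) = 5068551/7801181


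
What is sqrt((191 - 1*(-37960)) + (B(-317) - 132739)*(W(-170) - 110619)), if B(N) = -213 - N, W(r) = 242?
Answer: sqrt(14639891546) ≈ 1.2100e+5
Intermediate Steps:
sqrt((191 - 1*(-37960)) + (B(-317) - 132739)*(W(-170) - 110619)) = sqrt((191 - 1*(-37960)) + ((-213 - 1*(-317)) - 132739)*(242 - 110619)) = sqrt((191 + 37960) + ((-213 + 317) - 132739)*(-110377)) = sqrt(38151 + (104 - 132739)*(-110377)) = sqrt(38151 - 132635*(-110377)) = sqrt(38151 + 14639853395) = sqrt(14639891546)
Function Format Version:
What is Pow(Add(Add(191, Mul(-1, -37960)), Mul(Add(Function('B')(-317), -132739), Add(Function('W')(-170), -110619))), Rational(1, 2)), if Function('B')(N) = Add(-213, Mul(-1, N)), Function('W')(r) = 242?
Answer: Pow(14639891546, Rational(1, 2)) ≈ 1.2100e+5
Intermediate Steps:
Pow(Add(Add(191, Mul(-1, -37960)), Mul(Add(Function('B')(-317), -132739), Add(Function('W')(-170), -110619))), Rational(1, 2)) = Pow(Add(Add(191, Mul(-1, -37960)), Mul(Add(Add(-213, Mul(-1, -317)), -132739), Add(242, -110619))), Rational(1, 2)) = Pow(Add(Add(191, 37960), Mul(Add(Add(-213, 317), -132739), -110377)), Rational(1, 2)) = Pow(Add(38151, Mul(Add(104, -132739), -110377)), Rational(1, 2)) = Pow(Add(38151, Mul(-132635, -110377)), Rational(1, 2)) = Pow(Add(38151, 14639853395), Rational(1, 2)) = Pow(14639891546, Rational(1, 2))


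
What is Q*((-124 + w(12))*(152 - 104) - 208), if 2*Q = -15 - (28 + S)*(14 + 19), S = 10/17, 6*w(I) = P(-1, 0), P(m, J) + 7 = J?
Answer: 50638644/17 ≈ 2.9787e+6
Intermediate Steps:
P(m, J) = -7 + J
w(I) = -7/6 (w(I) = (-7 + 0)/6 = (⅙)*(-7) = -7/6)
S = 10/17 (S = 10*(1/17) = 10/17 ≈ 0.58823)
Q = -16293/34 (Q = (-15 - (28 + 10/17)*(14 + 19))/2 = (-15 - 486*33/17)/2 = (-15 - 1*16038/17)/2 = (-15 - 16038/17)/2 = (½)*(-16293/17) = -16293/34 ≈ -479.21)
Q*((-124 + w(12))*(152 - 104) - 208) = -16293*((-124 - 7/6)*(152 - 104) - 208)/34 = -16293*(-751/6*48 - 208)/34 = -16293*(-6008 - 208)/34 = -16293/34*(-6216) = 50638644/17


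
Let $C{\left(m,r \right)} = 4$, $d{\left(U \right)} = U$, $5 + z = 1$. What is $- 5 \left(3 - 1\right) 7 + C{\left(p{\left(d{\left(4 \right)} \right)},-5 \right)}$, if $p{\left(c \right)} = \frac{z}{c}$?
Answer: $-66$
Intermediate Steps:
$z = -4$ ($z = -5 + 1 = -4$)
$p{\left(c \right)} = - \frac{4}{c}$
$- 5 \left(3 - 1\right) 7 + C{\left(p{\left(d{\left(4 \right)} \right)},-5 \right)} = - 5 \left(3 - 1\right) 7 + 4 = \left(-5\right) 2 \cdot 7 + 4 = \left(-10\right) 7 + 4 = -70 + 4 = -66$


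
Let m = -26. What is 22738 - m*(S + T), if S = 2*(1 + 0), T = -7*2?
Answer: 22426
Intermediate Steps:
T = -14
S = 2 (S = 2*1 = 2)
22738 - m*(S + T) = 22738 - (-26)*(2 - 14) = 22738 - (-26)*(-12) = 22738 - 1*312 = 22738 - 312 = 22426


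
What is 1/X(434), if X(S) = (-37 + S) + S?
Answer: 1/831 ≈ 0.0012034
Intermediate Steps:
X(S) = -37 + 2*S
1/X(434) = 1/(-37 + 2*434) = 1/(-37 + 868) = 1/831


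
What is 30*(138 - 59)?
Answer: 2370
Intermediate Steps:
30*(138 - 59) = 30*79 = 2370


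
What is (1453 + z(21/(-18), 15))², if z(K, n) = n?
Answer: 2155024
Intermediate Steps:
(1453 + z(21/(-18), 15))² = (1453 + 15)² = 1468² = 2155024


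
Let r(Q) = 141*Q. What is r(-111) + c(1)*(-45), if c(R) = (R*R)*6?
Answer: -15921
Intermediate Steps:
c(R) = 6*R² (c(R) = R²*6 = 6*R²)
r(-111) + c(1)*(-45) = 141*(-111) + (6*1²)*(-45) = -15651 + (6*1)*(-45) = -15651 + 6*(-45) = -15651 - 270 = -15921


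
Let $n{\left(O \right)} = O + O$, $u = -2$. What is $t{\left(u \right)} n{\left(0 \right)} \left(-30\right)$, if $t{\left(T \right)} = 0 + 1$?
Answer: $0$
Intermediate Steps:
$n{\left(O \right)} = 2 O$
$t{\left(T \right)} = 1$
$t{\left(u \right)} n{\left(0 \right)} \left(-30\right) = 1 \cdot 2 \cdot 0 \left(-30\right) = 1 \cdot 0 \left(-30\right) = 0 \left(-30\right) = 0$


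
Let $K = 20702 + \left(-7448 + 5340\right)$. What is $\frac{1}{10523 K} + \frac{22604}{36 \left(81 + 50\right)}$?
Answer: $\frac{122855667349}{25632070722} \approx 4.793$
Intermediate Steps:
$K = 18594$ ($K = 20702 - 2108 = 18594$)
$\frac{1}{10523 K} + \frac{22604}{36 \left(81 + 50\right)} = \frac{1}{10523 \cdot 18594} + \frac{22604}{36 \left(81 + 50\right)} = \frac{1}{10523} \cdot \frac{1}{18594} + \frac{22604}{36 \cdot 131} = \frac{1}{195664662} + \frac{22604}{4716} = \frac{1}{195664662} + 22604 \cdot \frac{1}{4716} = \frac{1}{195664662} + \frac{5651}{1179} = \frac{122855667349}{25632070722}$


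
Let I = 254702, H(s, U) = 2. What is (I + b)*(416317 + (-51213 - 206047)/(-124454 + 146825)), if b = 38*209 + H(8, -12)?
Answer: 2446066938958162/22371 ≈ 1.0934e+11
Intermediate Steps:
b = 7944 (b = 38*209 + 2 = 7942 + 2 = 7944)
(I + b)*(416317 + (-51213 - 206047)/(-124454 + 146825)) = (254702 + 7944)*(416317 + (-51213 - 206047)/(-124454 + 146825)) = 262646*(416317 - 257260/22371) = 262646*(9313170347/22371) = 2446066938958162/22371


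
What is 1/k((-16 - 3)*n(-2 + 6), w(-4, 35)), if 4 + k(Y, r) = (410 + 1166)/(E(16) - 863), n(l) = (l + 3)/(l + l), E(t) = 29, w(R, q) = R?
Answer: -417/2456 ≈ -0.16979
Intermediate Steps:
n(l) = (3 + l)/(2*l) (n(l) = (3 + l)/((2*l)) = (3 + l)*(1/(2*l)) = (3 + l)/(2*l))
k(Y, r) = -2456/417 (k(Y, r) = -4 + (410 + 1166)/(29 - 863) = -4 + 1576/(-834) = -4 + 1576*(-1/834) = -4 - 788/417 = -2456/417)
1/k((-16 - 3)*n(-2 + 6), w(-4, 35)) = 1/(-2456/417) = -417/2456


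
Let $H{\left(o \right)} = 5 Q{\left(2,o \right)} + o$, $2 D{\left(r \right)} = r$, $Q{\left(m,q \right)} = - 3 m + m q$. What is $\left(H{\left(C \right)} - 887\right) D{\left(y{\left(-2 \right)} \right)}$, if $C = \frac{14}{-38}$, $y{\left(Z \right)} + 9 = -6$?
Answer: $\frac{131250}{19} \approx 6907.9$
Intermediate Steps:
$y{\left(Z \right)} = -15$ ($y{\left(Z \right)} = -9 - 6 = -15$)
$D{\left(r \right)} = \frac{r}{2}$
$C = - \frac{7}{19}$ ($C = 14 \left(- \frac{1}{38}\right) = - \frac{7}{19} \approx -0.36842$)
$H{\left(o \right)} = -30 + 11 o$ ($H{\left(o \right)} = 5 \cdot 2 \left(-3 + o\right) + o = 5 \left(-6 + 2 o\right) + o = \left(-30 + 10 o\right) + o = -30 + 11 o$)
$\left(H{\left(C \right)} - 887\right) D{\left(y{\left(-2 \right)} \right)} = \left(\left(-30 + 11 \left(- \frac{7}{19}\right)\right) - 887\right) \frac{1}{2} \left(-15\right) = \left(\left(-30 - \frac{77}{19}\right) - 887\right) \left(- \frac{15}{2}\right) = \left(- \frac{647}{19} - 887\right) \left(- \frac{15}{2}\right) = \left(- \frac{17500}{19}\right) \left(- \frac{15}{2}\right) = \frac{131250}{19}$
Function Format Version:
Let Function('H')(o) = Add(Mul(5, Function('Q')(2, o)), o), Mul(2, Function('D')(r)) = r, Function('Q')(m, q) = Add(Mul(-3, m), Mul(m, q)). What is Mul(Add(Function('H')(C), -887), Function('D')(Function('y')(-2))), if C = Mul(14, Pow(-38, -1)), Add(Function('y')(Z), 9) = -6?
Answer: Rational(131250, 19) ≈ 6907.9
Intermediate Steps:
Function('y')(Z) = -15 (Function('y')(Z) = Add(-9, -6) = -15)
Function('D')(r) = Mul(Rational(1, 2), r)
C = Rational(-7, 19) (C = Mul(14, Rational(-1, 38)) = Rational(-7, 19) ≈ -0.36842)
Function('H')(o) = Add(-30, Mul(11, o)) (Function('H')(o) = Add(Mul(5, Mul(2, Add(-3, o))), o) = Add(Mul(5, Add(-6, Mul(2, o))), o) = Add(Add(-30, Mul(10, o)), o) = Add(-30, Mul(11, o)))
Mul(Add(Function('H')(C), -887), Function('D')(Function('y')(-2))) = Mul(Add(Add(-30, Mul(11, Rational(-7, 19))), -887), Mul(Rational(1, 2), -15)) = Mul(Add(Add(-30, Rational(-77, 19)), -887), Rational(-15, 2)) = Mul(Add(Rational(-647, 19), -887), Rational(-15, 2)) = Mul(Rational(-17500, 19), Rational(-15, 2)) = Rational(131250, 19)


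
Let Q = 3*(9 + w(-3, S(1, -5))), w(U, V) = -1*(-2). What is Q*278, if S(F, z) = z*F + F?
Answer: 9174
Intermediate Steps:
S(F, z) = F + F*z (S(F, z) = F*z + F = F + F*z)
w(U, V) = 2
Q = 33 (Q = 3*(9 + 2) = 3*11 = 33)
Q*278 = 33*278 = 9174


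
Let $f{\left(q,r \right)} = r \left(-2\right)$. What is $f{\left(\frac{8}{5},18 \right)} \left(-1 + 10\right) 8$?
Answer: $-2592$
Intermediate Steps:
$f{\left(q,r \right)} = - 2 r$
$f{\left(\frac{8}{5},18 \right)} \left(-1 + 10\right) 8 = \left(-2\right) 18 \left(-1 + 10\right) 8 = - 36 \cdot 9 \cdot 8 = \left(-36\right) 72 = -2592$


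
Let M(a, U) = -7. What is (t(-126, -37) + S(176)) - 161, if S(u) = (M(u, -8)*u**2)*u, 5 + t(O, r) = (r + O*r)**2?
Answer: -16771973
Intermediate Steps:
t(O, r) = -5 + (r + O*r)**2
S(u) = -7*u**3 (S(u) = (-7*u**2)*u = -7*u**3)
(t(-126, -37) + S(176)) - 161 = ((-5 + (-37)**2*(1 - 126)**2) - 7*176**3) - 161 = ((-5 + 1369*(-125)**2) - 7*5451776) - 161 = ((-5 + 1369*15625) - 38162432) - 161 = ((-5 + 21390625) - 38162432) - 161 = (21390620 - 38162432) - 161 = -16771812 - 161 = -16771973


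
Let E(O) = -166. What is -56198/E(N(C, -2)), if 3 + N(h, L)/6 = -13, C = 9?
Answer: 28099/83 ≈ 338.54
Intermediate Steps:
N(h, L) = -96 (N(h, L) = -18 + 6*(-13) = -18 - 78 = -96)
-56198/E(N(C, -2)) = -56198/(-166) = -56198*(-1/166) = 28099/83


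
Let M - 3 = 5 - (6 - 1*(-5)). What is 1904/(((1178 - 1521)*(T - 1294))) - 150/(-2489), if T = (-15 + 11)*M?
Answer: 5049854/78177001 ≈ 0.064595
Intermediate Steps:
M = -3 (M = 3 + (5 - (6 - 1*(-5))) = 3 + (5 - (6 + 5)) = 3 + (5 - 1*11) = 3 + (5 - 11) = 3 - 6 = -3)
T = 12 (T = (-15 + 11)*(-3) = -4*(-3) = 12)
1904/(((1178 - 1521)*(T - 1294))) - 150/(-2489) = 1904/(((1178 - 1521)*(12 - 1294))) - 150/(-2489) = 1904/((-343*(-1282))) - 150*(-1/2489) = 1904/439726 + 150/2489 = 1904*(1/439726) + 150/2489 = 136/31409 + 150/2489 = 5049854/78177001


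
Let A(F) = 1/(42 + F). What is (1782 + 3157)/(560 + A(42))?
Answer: 414876/47041 ≈ 8.8195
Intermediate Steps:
(1782 + 3157)/(560 + A(42)) = (1782 + 3157)/(560 + 1/(42 + 42)) = 4939/(560 + 1/84) = 4939/(47041/84) = 4939*(84/47041) = 414876/47041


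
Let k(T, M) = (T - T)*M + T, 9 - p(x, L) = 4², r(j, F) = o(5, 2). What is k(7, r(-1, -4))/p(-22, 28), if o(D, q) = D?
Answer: -1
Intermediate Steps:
r(j, F) = 5
p(x, L) = -7 (p(x, L) = 9 - 1*4² = 9 - 1*16 = 9 - 16 = -7)
k(T, M) = T (k(T, M) = 0*M + T = 0 + T = T)
k(7, r(-1, -4))/p(-22, 28) = 7/(-7) = 7*(-⅐) = -1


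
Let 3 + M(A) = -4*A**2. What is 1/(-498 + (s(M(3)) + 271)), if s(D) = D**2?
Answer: 1/1294 ≈ 0.00077280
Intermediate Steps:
M(A) = -3 - 4*A**2
1/(-498 + (s(M(3)) + 271)) = 1/(-498 + ((-3 - 4*3**2)**2 + 271)) = 1/(-498 + ((-3 - 4*9)**2 + 271)) = 1/(-498 + ((-3 - 36)**2 + 271)) = 1/(-498 + ((-39)**2 + 271)) = 1/(-498 + (1521 + 271)) = 1/(-498 + 1792) = 1/1294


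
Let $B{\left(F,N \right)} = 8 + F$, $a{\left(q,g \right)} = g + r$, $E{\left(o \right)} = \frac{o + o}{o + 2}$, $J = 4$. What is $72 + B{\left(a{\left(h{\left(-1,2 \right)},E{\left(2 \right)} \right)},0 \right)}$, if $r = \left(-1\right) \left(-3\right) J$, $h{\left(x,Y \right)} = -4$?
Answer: $93$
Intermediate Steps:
$r = 12$ ($r = \left(-1\right) \left(-3\right) 4 = 3 \cdot 4 = 12$)
$E{\left(o \right)} = \frac{2 o}{2 + o}$
$a{\left(q,g \right)} = 12 + g$ ($a{\left(q,g \right)} = g + 12 = 12 + g$)
$72 + B{\left(a{\left(h{\left(-1,2 \right)},E{\left(2 \right)} \right)},0 \right)} = 72 + \left(8 + \left(12 + 2 \cdot 2 \frac{1}{2 + 2}\right)\right) = 72 + \left(8 + \left(12 + 2 \cdot 2 \cdot \frac{1}{4}\right)\right) = 72 + \left(8 + \left(12 + 1\right)\right) = 72 + \left(8 + 13\right) = 72 + 21 = 93$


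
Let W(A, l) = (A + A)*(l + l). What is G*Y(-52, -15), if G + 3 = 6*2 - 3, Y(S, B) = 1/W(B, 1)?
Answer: -1/10 ≈ -0.10000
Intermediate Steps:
W(A, l) = 4*A*l (W(A, l) = (2*A)*(2*l) = 4*A*l)
Y(S, B) = 1/(4*B) (Y(S, B) = 1/(4*B*1) = 1/(4*B))
G = 6 (G = -3 + (6*2 - 3) = -3 + (12 - 3) = -3 + 9 = 6)
G*Y(-52, -15) = 6*((1/4)/(-15)) = 6*((1/4)*(-1/15)) = 6*(-1/60) = -1/10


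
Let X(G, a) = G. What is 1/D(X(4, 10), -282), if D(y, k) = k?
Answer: -1/282 ≈ -0.0035461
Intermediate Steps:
1/D(X(4, 10), -282) = 1/(-282) = -1/282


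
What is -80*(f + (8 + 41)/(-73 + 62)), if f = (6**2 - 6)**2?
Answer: -788080/11 ≈ -71644.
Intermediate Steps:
f = 900 (f = (36 - 6)**2 = 30**2 = 900)
-80*(f + (8 + 41)/(-73 + 62)) = -80*(900 + (8 + 41)/(-73 + 62)) = -80*(900 + 49/(-11)) = -80*(900 + 49*(-1/11)) = -80*(900 - 49/11) = -80*9851/11 = -788080/11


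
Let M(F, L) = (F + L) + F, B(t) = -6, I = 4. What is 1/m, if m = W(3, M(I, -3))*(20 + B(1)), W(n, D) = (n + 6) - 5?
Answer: 1/56 ≈ 0.017857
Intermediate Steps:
M(F, L) = L + 2*F
W(n, D) = 1 + n (W(n, D) = (6 + n) - 5 = 1 + n)
m = 56 (m = (1 + 3)*(20 - 6) = 4*14 = 56)
1/m = 1/56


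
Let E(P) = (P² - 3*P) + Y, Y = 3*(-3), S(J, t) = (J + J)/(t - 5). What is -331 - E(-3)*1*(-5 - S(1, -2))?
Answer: -2020/7 ≈ -288.57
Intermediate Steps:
S(J, t) = 2*J/(-5 + t) (S(J, t) = (2*J)/(-5 + t) = 2*J/(-5 + t))
Y = -9
E(P) = -9 + P² - 3*P (E(P) = (P² - 3*P) - 9 = -9 + P² - 3*P)
-331 - E(-3)*1*(-5 - S(1, -2)) = -331 - (-9 + (-3)² - 3*(-3))*1*(-5 - 2/(-5 - 2)) = -331 - (-9 + 9 + 9)*1*(-5 - 2/(-7)) = -331 - 9*1*(-5 - 2*(-1)/7) = -331 - 9*1*(-5 - 1*(-2/7)) = -331 - 9*1*(-5 + 2/7) = -331 - 9*1*(-33/7) = -331 - 9*(-33)/7 = -331 - 1*(-297/7) = -331 + 297/7 = -2020/7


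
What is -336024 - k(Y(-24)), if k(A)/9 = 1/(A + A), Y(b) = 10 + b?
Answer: -9408663/28 ≈ -3.3602e+5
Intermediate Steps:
k(A) = 9/(2*A) (k(A) = 9/(A + A) = 9/((2*A)) = 9*(1/(2*A)) = 9/(2*A))
-336024 - k(Y(-24)) = -336024 - 9/(2*(10 - 24)) = -336024 - 9/(2*(-14)) = -336024 - 9*(-1)/(2*14) = -336024 - 1*(-9/28) = -336024 + 9/28 = -9408663/28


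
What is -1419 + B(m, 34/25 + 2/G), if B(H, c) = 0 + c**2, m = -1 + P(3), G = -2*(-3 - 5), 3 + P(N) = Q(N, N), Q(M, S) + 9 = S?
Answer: -56671791/40000 ≈ -1416.8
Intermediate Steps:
Q(M, S) = -9 + S
P(N) = -12 + N (P(N) = -3 + (-9 + N) = -12 + N)
G = 16 (G = -2*(-8) = 16)
m = -10 (m = -1 + (-12 + 3) = -1 - 9 = -10)
B(H, c) = c**2
-1419 + B(m, 34/25 + 2/G) = -1419 + (34/25 + 2/16)**2 = -1419 + (34*(1/25) + 2*(1/16))**2 = -1419 + (34/25 + 1/8)**2 = -1419 + (297/200)**2 = -1419 + 88209/40000 = -56671791/40000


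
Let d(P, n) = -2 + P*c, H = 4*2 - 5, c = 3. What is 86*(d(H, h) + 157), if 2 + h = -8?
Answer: 14104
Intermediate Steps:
h = -10 (h = -2 - 8 = -10)
H = 3 (H = 8 - 5 = 3)
d(P, n) = -2 + 3*P (d(P, n) = -2 + P*3 = -2 + 3*P)
86*(d(H, h) + 157) = 86*((-2 + 3*3) + 157) = 86*((-2 + 9) + 157) = 86*(7 + 157) = 86*164 = 14104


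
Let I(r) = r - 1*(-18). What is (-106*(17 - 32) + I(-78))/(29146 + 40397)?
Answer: 170/7727 ≈ 0.022001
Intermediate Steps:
I(r) = 18 + r (I(r) = r + 18 = 18 + r)
(-106*(17 - 32) + I(-78))/(29146 + 40397) = (-106*(17 - 32) + (18 - 78))/(29146 + 40397) = (-106*(-15) - 60)/69543 = (1590 - 60)*(1/69543) = 1530*(1/69543) = 170/7727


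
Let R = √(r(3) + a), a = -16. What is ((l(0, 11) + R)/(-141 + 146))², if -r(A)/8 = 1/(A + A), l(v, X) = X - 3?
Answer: 28/15 + 32*I*√39/75 ≈ 1.8667 + 2.6645*I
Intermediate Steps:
l(v, X) = -3 + X
r(A) = -4/A (r(A) = -8/(A + A) = -8*1/(2*A) = -4/A)
R = 2*I*√39/3 (R = √(-4/3 - 16) = √(-52/3) = 2*I*√39/3 ≈ 4.1633*I)
((l(0, 11) + R)/(-141 + 146))² = (((-3 + 11) + 2*I*√39/3)/(-141 + 146))² = ((8 + 2*I*√39/3)/5)² = ((8 + 2*I*√39/3)*(⅕))² = (8/5 + 2*I*√39/15)²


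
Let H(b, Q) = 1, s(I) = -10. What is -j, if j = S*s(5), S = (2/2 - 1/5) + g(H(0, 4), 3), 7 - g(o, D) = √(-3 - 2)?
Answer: 78 - 10*I*√5 ≈ 78.0 - 22.361*I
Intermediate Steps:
g(o, D) = 7 - I*√5 (g(o, D) = 7 - √(-3 - 2) = 7 - √(-5) = 7 - I*√5)
S = 39/5 - I*√5 (S = (2/2 - 1/5) + (7 - I*√5) = (2*(½) - 1*⅕) + (7 - I*√5) = (1 - ⅕) + (7 - I*√5) = ⅘ + (7 - I*√5) = 39/5 - I*√5 ≈ 7.8 - 2.2361*I)
j = -78 + 10*I*√5 (j = (39/5 - I*√5)*(-10) = -78 + 10*I*√5 ≈ -78.0 + 22.361*I)
-j = -(-78 + 10*I*√5) = 78 - 10*I*√5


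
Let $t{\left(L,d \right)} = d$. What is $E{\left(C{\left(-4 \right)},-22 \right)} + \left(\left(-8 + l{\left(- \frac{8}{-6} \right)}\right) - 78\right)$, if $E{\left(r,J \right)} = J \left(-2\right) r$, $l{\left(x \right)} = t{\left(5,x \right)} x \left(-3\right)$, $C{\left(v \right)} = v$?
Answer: $- \frac{802}{3} \approx -267.33$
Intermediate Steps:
$l{\left(x \right)} = - 3 x^{2}$ ($l{\left(x \right)} = x x \left(-3\right) = x^{2} \left(-3\right) = - 3 x^{2}$)
$E{\left(r,J \right)} = - 2 J r$
$E{\left(C{\left(-4 \right)},-22 \right)} + \left(\left(-8 + l{\left(- \frac{8}{-6} \right)}\right) - 78\right) = \left(-2\right) \left(-22\right) \left(-4\right) - \left(86 + \frac{16}{3}\right) = -176 - \left(86 + \frac{16}{3}\right) = -176 - \frac{274}{3} = - \frac{802}{3}$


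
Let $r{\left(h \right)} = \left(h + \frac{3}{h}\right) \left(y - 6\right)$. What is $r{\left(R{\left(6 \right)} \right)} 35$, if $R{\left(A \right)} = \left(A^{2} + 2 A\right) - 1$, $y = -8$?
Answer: $- \frac{1083880}{47} \approx -23061.0$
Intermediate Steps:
$R{\left(A \right)} = -1 + A^{2} + 2 A$
$r{\left(h \right)} = - \frac{42}{h} - 14 h$ ($r{\left(h \right)} = \left(h + \frac{3}{h}\right) \left(-8 - 6\right) = \left(h + \frac{3}{h}\right) \left(-14\right) = - \frac{42}{h} - 14 h$)
$r{\left(R{\left(6 \right)} \right)} 35 = \left(- \frac{42}{-1 + 6^{2} + 2 \cdot 6} - 14 \left(-1 + 6^{2} + 2 \cdot 6\right)\right) 35 = \left(- \frac{42}{-1 + 36 + 12} - 14 \left(-1 + 36 + 12\right)\right) 35 = \left(- \frac{42}{47} - 658\right) 35 = \left(- \frac{30968}{47}\right) 35 = - \frac{1083880}{47}$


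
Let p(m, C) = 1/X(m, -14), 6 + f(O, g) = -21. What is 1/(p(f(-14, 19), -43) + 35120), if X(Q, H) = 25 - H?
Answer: 39/1369681 ≈ 2.8474e-5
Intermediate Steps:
f(O, g) = -27 (f(O, g) = -6 - 21 = -27)
p(m, C) = 1/39 (p(m, C) = 1/(25 - 1*(-14)) = 1/(25 + 14) = 1/39)
1/(p(f(-14, 19), -43) + 35120) = 1/(1/39 + 35120) = 1/(1369681/39) = 39/1369681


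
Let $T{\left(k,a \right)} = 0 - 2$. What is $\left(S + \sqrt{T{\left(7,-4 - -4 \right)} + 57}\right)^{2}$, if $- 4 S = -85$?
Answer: $\frac{8105}{16} + \frac{85 \sqrt{55}}{2} \approx 821.75$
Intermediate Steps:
$S = \frac{85}{4}$ ($S = \left(- \frac{1}{4}\right) \left(-85\right) = \frac{85}{4} \approx 21.25$)
$T{\left(k,a \right)} = -2$
$\left(S + \sqrt{T{\left(7,-4 - -4 \right)} + 57}\right)^{2} = \left(\frac{85}{4} + \sqrt{-2 + 57}\right)^{2} = \left(\frac{85}{4} + \sqrt{55}\right)^{2}$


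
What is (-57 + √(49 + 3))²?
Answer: 3301 - 228*√13 ≈ 2478.9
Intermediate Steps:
(-57 + √(49 + 3))² = (-57 + √52)² = (-57 + 2*√13)²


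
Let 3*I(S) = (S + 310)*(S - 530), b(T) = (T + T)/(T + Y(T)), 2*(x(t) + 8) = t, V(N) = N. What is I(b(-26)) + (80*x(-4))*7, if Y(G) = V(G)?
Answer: -181319/3 ≈ -60440.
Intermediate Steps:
Y(G) = G
x(t) = -8 + t/2
b(T) = 1 (b(T) = (T + T)/(T + T) = (2*T)/((2*T)) = (2*T)*(1/(2*T)) = 1)
I(S) = (-530 + S)*(310 + S)/3 (I(S) = ((S + 310)*(S - 530))/3 = ((310 + S)*(-530 + S))/3 = ((-530 + S)*(310 + S))/3 = (-530 + S)*(310 + S)/3)
I(b(-26)) + (80*x(-4))*7 = (-164300/3 - 220/3*1 + (⅓)*1²) + (80*(-8 + (½)*(-4)))*7 = (-164300/3 - 220/3 + (⅓)*1) + (80*(-8 - 2))*7 = (-164300/3 - 220/3 + ⅓) + (80*(-10))*7 = -164519/3 - 800*7 = -164519/3 - 5600 = -181319/3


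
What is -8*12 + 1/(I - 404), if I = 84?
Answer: -30721/320 ≈ -96.003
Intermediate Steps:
-8*12 + 1/(I - 404) = -8*12 + 1/(84 - 404) = -96 + 1/(-320) = -96 - 1/320 = -30721/320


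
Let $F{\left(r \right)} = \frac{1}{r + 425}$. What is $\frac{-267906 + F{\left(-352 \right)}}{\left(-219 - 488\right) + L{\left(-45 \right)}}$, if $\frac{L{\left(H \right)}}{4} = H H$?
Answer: $- \frac{19557137}{539689} \approx -36.238$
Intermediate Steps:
$F{\left(r \right)} = \frac{1}{425 + r}$
$L{\left(H \right)} = 4 H^{2}$ ($L{\left(H \right)} = 4 H H = 4 H^{2}$)
$\frac{-267906 + F{\left(-352 \right)}}{\left(-219 - 488\right) + L{\left(-45 \right)}} = \frac{-267906 + \frac{1}{425 - 352}}{\left(-219 - 488\right) + 4 \left(-45\right)^{2}} = \frac{-267906 + \frac{1}{73}}{\left(-219 - 488\right) + 4 \cdot 2025} = \frac{-267906 + \frac{1}{73}}{-707 + 8100} = - \frac{19557137}{73 \cdot 7393} = \left(- \frac{19557137}{73}\right) \frac{1}{7393} = - \frac{19557137}{539689}$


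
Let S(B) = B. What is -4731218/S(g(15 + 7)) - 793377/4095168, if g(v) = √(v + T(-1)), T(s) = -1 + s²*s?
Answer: -264459/1365056 - 2365609*√5/5 ≈ -1.0579e+6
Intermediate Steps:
T(s) = -1 + s³
g(v) = √(-2 + v) (g(v) = √(v + (-1 + (-1)³)) = √(v + (-1 - 1)) = √(v - 2) = √(-2 + v))
-4731218/S(g(15 + 7)) - 793377/4095168 = -4731218/√(-2 + (15 + 7)) - 793377/4095168 = -4731218/√(-2 + 22) - 793377*1/4095168 = -4731218*√5/10 - 264459/1365056 = -2365609*√5/5 - 264459/1365056 = -264459/1365056 - 2365609*√5/5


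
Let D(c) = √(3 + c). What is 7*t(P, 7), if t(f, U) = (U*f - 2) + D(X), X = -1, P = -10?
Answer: -504 + 7*√2 ≈ -494.10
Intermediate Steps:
t(f, U) = -2 + √2 + U*f (t(f, U) = (U*f - 2) + √(3 - 1) = (-2 + U*f) + √2 = -2 + √2 + U*f)
7*t(P, 7) = 7*(-2 + √2 + 7*(-10)) = 7*(-2 + √2 - 70) = 7*(-72 + √2) = -504 + 7*√2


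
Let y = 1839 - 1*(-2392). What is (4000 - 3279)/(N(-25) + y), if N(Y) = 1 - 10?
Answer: 721/4222 ≈ 0.17077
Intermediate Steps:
y = 4231 (y = 1839 + 2392 = 4231)
N(Y) = -9
(4000 - 3279)/(N(-25) + y) = (4000 - 3279)/(-9 + 4231) = 721/4222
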